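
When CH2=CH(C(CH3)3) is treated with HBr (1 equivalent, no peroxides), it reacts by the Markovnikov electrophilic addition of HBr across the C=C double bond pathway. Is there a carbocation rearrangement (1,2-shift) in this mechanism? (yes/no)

yes

The first-formed carbocation is secondary.
The adjacent tert-butyl carbon has no hydrogen but bears methyl groups; migration of one methyl with its bonding pair (a 1,2-methyl shift) places the charge on a tertiary centre.
Tertiary is more stable than secondary, so the shift occurs.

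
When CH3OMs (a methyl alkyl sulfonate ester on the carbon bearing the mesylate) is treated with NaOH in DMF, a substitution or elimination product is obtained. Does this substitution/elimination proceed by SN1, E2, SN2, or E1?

SN2

Conditions: a methyl substrate with a strong nucleophile in the polar aprotic solvent DMF.
These conditions are the textbook signature of the SN2 pathway.
An unhindered substrate with a strong nucleophile in a polar aprotic solvent favours one-step backside displacement.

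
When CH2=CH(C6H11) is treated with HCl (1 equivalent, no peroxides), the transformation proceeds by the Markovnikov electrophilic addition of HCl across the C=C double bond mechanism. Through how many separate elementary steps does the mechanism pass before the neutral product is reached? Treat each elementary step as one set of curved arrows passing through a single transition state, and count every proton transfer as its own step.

Step 1: Protonation of the alkene by HCl: the π bond acts as the nucleophile and picks up H⁺, giving the more stable (Markovnikov) secondary carbocation. The H–Cl bond breaks heterolytically, releasing Cl⁻.
Step 2: A 1,2-hydride shift from the adjacent cyclohexyl carbon moves the positive charge from the secondary centre to an adjacent carbon, generating a more stable tertiary carbocation.
Step 3: Nucleophilic attack by Cl⁻ on the carbocation completes the addition, giving R–Cl.
Total: 3 elementary steps.

3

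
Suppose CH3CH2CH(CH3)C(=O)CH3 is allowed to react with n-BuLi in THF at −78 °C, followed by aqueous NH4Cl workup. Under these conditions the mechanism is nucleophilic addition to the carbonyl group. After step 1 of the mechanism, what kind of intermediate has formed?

tetrahedral alkoxide intermediate

Step 1: Nucleophilic addition: the carbanion-like carbon of n-BuLi adds to the carbonyl carbon, pushing the π(C=O) electron pair onto oxygen and giving a tetrahedral alkoxide.
After step 1 the species present is a tetrahedral alkoxide intermediate.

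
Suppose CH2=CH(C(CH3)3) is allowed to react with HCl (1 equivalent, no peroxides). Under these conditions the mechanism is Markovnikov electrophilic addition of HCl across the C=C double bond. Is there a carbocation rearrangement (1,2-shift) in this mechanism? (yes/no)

The first-formed carbocation is secondary.
The adjacent tert-butyl carbon has no hydrogen but bears methyl groups; migration of one methyl with its bonding pair (a 1,2-methyl shift) places the charge on a tertiary centre.
Tertiary is more stable than secondary, so the shift occurs.

yes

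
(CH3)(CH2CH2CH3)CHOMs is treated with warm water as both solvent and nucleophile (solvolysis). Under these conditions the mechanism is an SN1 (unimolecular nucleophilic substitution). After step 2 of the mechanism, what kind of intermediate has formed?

Step 1: The C–O bond breaks with both electrons going to the mesylate; MsO⁻ leaves and a secondary carbocation remains.
Step 2: A lone pair on the oxygen of H2O attacks the carbocation, forming a new C–O σ-bond and an oxonium ion.
After step 2 the species present is an oxonium ion.

oxonium ion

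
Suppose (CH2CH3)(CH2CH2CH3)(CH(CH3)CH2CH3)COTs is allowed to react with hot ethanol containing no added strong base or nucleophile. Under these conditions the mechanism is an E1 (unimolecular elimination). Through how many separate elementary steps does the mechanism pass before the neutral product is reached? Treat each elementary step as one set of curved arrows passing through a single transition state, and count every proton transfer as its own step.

2

Step 1: Rate-determining heterolysis of the C–O bond gives TsO⁻ and a tertiary carbocation.
(No 1,2-shift: no single shift to an adjacent carbon would give a more stable cation.)
Step 2: An ethanol molecule (solvent) deprotonates a β-carbon; as the C–H bond breaks, those electrons form the new alkene π bond.
Total: 2 elementary steps.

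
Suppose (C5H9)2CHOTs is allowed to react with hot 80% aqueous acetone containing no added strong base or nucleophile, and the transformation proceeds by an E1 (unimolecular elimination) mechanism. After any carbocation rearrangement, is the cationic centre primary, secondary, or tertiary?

Step 1: The C–O bond breaks with both electrons going to the tosylate; TsO⁻ leaves and a secondary carbocation remains.
Step 2: Carbocation rearrangement: a 1,2-hydride shift from the adjacent cyclopentyl carbon converts the initially-formed secondary cation into the more stable tertiary cation.
The cation rearranges from secondary to tertiary via a 1,2-hydride shift from the adjacent cyclopentyl carbon; the tertiary cation is what reacts next.

tertiary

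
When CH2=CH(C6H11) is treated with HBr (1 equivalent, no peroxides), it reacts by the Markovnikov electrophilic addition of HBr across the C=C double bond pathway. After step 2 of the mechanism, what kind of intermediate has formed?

tertiary carbocation

Step 1: Electrophilic addition begins with the π(C=C) electrons forming a bond to the proton of HBr. Following Markovnikov's rule, the resulting cation is secondary. The H–Br bond breaks heterolytically, releasing Br⁻.
Step 2: A 1,2-hydride shift from the adjacent cyclohexyl carbon moves the positive charge from the secondary centre to an adjacent carbon, generating a more stable tertiary carbocation.
After step 2 the species present is a tertiary carbocation.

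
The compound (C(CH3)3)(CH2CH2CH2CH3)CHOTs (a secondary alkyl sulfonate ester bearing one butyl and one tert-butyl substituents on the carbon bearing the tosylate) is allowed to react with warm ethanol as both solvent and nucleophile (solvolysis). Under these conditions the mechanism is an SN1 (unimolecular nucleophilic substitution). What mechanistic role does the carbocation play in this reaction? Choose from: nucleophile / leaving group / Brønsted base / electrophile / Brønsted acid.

electrophile

Step 3: A lone pair on the oxygen of CH3CH2OH attacks the carbocation, forming a new C–O σ-bond and an oxonium ion.
The carbocation accepts an electron pair into an empty or π* orbital — it is the electrophile.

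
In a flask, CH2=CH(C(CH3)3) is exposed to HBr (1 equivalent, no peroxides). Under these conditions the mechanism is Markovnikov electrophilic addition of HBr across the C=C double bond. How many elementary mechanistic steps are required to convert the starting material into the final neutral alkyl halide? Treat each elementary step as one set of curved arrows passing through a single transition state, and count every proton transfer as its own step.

3

Step 1: Electrophilic addition begins with the π(C=C) electrons forming a bond to the proton of HBr. Following Markovnikov's rule, the resulting cation is secondary. The H–Br bond breaks heterolytically, releasing Br⁻.
Step 2: A methyl group with its bonding pair migrates from the adjacent tert-butyl carbon to the cationic centre — a 1,2-methyl shift — upgrading the secondary cation to a tertiary one.
Step 3: Nucleophilic attack by Br⁻ on the carbocation completes the addition, giving R–Br.
Total: 3 elementary steps.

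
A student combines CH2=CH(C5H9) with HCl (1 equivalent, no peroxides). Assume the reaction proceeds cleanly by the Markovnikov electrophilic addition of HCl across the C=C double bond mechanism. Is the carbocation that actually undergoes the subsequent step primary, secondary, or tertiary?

tertiary

Step 1: Protonation of the alkene by HCl: the π bond acts as the nucleophile and picks up H⁺, giving the more stable (Markovnikov) secondary carbocation. The H–Cl bond breaks heterolytically, releasing Cl⁻.
Step 2: Carbocation rearrangement: a 1,2-hydride shift from the adjacent cyclopentyl carbon converts the initially-formed secondary cation into the more stable tertiary cation.
The cation rearranges from secondary to tertiary via a 1,2-hydride shift from the adjacent cyclopentyl carbon; the tertiary cation is what reacts next.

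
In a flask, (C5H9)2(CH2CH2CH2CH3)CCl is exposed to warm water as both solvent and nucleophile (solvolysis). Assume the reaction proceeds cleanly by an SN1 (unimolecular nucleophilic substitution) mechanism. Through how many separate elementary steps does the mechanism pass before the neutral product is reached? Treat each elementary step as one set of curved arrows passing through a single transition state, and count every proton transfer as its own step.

3

Step 1: Rate-determining heterolysis of the C–Cl bond gives Cl⁻ and a tertiary carbocation.
(No 1,2-shift: no single shift to an adjacent carbon would give a more stable cation.)
Step 2: H2O donates an oxygen lone pair into the empty p orbital of the cation, giving a protonated alcohol (an oxonium ion).
Step 3: Proton transfer from the O–H of the oxonium ion to a solvent molecule delivers the neutral alcohol.
Total: 3 elementary steps.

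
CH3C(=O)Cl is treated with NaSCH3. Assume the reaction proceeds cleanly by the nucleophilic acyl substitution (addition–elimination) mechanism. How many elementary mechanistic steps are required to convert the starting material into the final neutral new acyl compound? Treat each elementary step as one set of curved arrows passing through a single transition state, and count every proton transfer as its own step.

Step 1: A lone pair on the S of CH3S⁻ attacks the electrophilic acyl carbon; the π(C=O) electrons move onto oxygen, giving a tetrahedral intermediate.
Step 2: Collapse of the tetrahedral intermediate: the alkoxide oxygen pushes its lone pair back to re-form C=O while Cl⁻ leaves.
Total: 2 elementary steps.

2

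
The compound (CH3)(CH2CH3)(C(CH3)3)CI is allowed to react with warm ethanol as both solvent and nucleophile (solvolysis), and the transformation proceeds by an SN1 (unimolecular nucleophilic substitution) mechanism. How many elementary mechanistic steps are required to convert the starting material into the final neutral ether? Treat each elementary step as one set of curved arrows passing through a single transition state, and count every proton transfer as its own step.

3

Step 1: Ionisation: the C–I σ-bond cleaves heterolytically; both bonding electrons depart with I⁻, leaving a tertiary carbocation at the α-carbon.
(No 1,2-shift: no single shift to an adjacent carbon would give a more stable cation.)
Step 2: A lone pair on the oxygen of CH3CH2OH attacks the carbocation, forming a new C–O σ-bond and an oxonium ion.
Step 3: Proton transfer from the O–H of the oxonium ion to a solvent molecule delivers the neutral ether.
Total: 3 elementary steps.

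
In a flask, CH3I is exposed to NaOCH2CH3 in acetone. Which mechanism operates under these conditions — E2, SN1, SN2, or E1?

SN2

Conditions: a methyl substrate with a strong nucleophile in the polar aprotic solvent acetone.
These conditions are the textbook signature of the SN2 pathway.
An unhindered substrate with a strong nucleophile in a polar aprotic solvent favours one-step backside displacement.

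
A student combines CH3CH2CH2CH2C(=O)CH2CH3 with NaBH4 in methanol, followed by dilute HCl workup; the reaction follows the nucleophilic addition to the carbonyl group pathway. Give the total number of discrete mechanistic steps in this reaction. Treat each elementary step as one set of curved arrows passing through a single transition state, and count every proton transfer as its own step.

Step 1: H⁻ (delivered from BH4⁻) attacks the sp² carbonyl carbon; the C=O π bond breaks and the electrons end up as a lone pair on the alkoxide oxygen of the tetrahedral intermediate.
Step 2: On dilute HCl workup the alkoxide oxygen is protonated, giving an alcohol.
Total: 2 elementary steps.

2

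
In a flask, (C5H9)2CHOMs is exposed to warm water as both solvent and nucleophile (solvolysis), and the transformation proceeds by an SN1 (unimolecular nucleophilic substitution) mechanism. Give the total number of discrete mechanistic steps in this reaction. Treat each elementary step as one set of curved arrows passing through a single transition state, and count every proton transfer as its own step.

4

Step 1: The C–O bond breaks with both electrons going to the mesylate; MsO⁻ leaves and a secondary carbocation remains.
Step 2: A hydride (H with its bonding pair) migrates from the adjacent cyclopentyl carbon to the cationic centre — a 1,2-hydride shift — upgrading the secondary cation to a tertiary one.
Step 3: H2O donates an oxygen lone pair into the empty p orbital of the cation, giving a protonated alcohol (an oxonium ion).
Step 4: A second solvent molecule removes the proton on oxygen, giving the neutral alcohol product.
Total: 4 elementary steps.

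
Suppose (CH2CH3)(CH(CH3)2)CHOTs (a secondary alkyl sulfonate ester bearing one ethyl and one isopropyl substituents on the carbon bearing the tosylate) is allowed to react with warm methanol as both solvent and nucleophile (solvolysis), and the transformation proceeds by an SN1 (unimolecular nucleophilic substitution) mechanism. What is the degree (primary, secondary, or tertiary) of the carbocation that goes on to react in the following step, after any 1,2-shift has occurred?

tertiary

Step 1: The C–O bond breaks with both electrons going to the tosylate; TsO⁻ leaves and a secondary carbocation remains.
Step 2: A hydride (H with its bonding pair) migrates from the adjacent isopropyl carbon to the cationic centre — a 1,2-hydride shift — upgrading the secondary cation to a tertiary one.
The cation rearranges from secondary to tertiary via a 1,2-hydride shift from the adjacent isopropyl carbon; the tertiary cation is what reacts next.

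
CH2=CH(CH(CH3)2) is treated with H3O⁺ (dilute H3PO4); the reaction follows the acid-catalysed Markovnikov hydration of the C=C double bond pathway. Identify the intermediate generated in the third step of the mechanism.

oxonium ion

Step 1: Electrophilic addition begins with the π(C=C) electrons forming a bond to the proton of H3O⁺. Following Markovnikov's rule, the resulting cation is secondary. H2O is released.
Step 2: Carbocation rearrangement: a 1,2-hydride shift from the adjacent isopropyl carbon converts the initially-formed secondary cation into the more stable tertiary cation.
Step 3: Water acts as the nucleophile: an oxygen lone pair bonds to the cationic carbon, giving an oxonium-ion intermediate.
After step 3 the species present is an oxonium ion.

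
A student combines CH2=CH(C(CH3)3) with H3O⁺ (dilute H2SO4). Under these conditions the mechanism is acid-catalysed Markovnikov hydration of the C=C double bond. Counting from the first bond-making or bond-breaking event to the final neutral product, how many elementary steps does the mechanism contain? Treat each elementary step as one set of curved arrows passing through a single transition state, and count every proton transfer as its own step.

4

Step 1: Protonation of the alkene by H3O⁺: the π bond acts as the nucleophile and picks up H⁺, giving the more stable (Markovnikov) secondary carbocation. H2O is released.
Step 2: Carbocation rearrangement: a 1,2-methyl shift from the adjacent tert-butyl carbon converts the initially-formed secondary cation into the more stable tertiary cation.
Step 3: Nucleophilic capture of the cation by H2O produces the protonated alcohol (an oxonium ion).
Step 4: Deprotonation of the oxonium ion by a water molecule delivers the neutral alcohol and regenerates the acid catalyst.
Total: 4 elementary steps.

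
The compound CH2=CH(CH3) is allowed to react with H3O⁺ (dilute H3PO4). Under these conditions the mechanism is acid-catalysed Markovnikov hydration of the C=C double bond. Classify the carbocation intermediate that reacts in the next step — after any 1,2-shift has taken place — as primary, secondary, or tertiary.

secondary

Step 1: The π electrons of the C=C bond attack a proton of H3O⁺; Markovnikov addition places the new C–H on the less-substituted alkene carbon, so the positive charge ends up on the more-substituted carbon — a secondary carbocation. H2O is released.
No single 1,2-shift to an adjacent carbon would give a more-substituted cation, so no rearrangement occurs.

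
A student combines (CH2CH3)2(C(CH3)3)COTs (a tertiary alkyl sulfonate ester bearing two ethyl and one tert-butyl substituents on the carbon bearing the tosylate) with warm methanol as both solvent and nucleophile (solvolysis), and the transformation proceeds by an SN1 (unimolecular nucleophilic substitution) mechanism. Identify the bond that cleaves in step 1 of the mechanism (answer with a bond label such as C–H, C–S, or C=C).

Step 1: The C–O bond breaks with both electrons going to the tosylate; TsO⁻ leaves and a tertiary carbocation remains.
The bond broken in this step is the C–O bond.

C–O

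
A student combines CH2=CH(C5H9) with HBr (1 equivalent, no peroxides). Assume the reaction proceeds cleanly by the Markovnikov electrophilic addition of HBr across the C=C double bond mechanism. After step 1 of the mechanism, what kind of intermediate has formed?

Step 1: The π electrons of the C=C bond attack a proton of HBr; Markovnikov addition places the new C–H on the less-substituted alkene carbon, so the positive charge ends up on the more-substituted carbon — a secondary carbocation. The H–Br bond breaks heterolytically, releasing Br⁻.
After step 1 the species present is a secondary carbocation.

secondary carbocation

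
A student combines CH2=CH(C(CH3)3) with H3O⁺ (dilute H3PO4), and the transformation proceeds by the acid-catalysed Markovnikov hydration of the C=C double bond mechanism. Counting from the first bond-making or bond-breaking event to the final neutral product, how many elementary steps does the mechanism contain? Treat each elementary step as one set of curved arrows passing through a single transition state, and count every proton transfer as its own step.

4

Step 1: The π electrons of the C=C bond attack a proton of H3O⁺; Markovnikov addition places the new C–H on the less-substituted alkene carbon, so the positive charge ends up on the more-substituted carbon — a secondary carbocation. H2O is released.
Step 2: A 1,2-methyl shift from the adjacent tert-butyl carbon moves the positive charge from the secondary centre to an adjacent carbon, generating a more stable tertiary carbocation.
Step 3: A lone pair on the oxygen of H2O attacks the carbocation, forming a C–O bond and an oxonium ion (a protonated alcohol).
Step 4: Deprotonation of the oxonium ion by a water molecule delivers the neutral alcohol and regenerates the acid catalyst.
Total: 4 elementary steps.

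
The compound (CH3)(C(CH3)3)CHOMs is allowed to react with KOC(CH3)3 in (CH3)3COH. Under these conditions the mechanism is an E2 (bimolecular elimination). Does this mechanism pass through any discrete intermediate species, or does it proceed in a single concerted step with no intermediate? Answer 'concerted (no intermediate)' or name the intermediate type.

concerted (no intermediate)

In one step, (CH3)3CO⁻ pulls off a β-proton, the C–O bond cleaves, and a C=C double bond forms between the α- and β-carbons (E2, anti elimination).
All bond changes occur in one transition state; no discrete intermediate is formed.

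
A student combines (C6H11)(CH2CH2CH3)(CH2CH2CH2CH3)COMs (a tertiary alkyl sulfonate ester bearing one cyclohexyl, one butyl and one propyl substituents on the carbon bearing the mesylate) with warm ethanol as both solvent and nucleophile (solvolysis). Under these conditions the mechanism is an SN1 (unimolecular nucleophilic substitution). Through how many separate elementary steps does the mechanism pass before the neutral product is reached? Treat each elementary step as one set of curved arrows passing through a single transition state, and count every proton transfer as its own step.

3

Step 1: Rate-determining heterolysis of the C–O bond gives MsO⁻ and a tertiary carbocation.
(No 1,2-shift: no single shift to an adjacent carbon would give a more stable cation.)
Step 2: A lone pair on the oxygen of CH3CH2OH attacks the carbocation, forming a new C–O σ-bond and an oxonium ion.
Step 3: Proton transfer from the O–H of the oxonium ion to a solvent molecule delivers the neutral ether.
Total: 3 elementary steps.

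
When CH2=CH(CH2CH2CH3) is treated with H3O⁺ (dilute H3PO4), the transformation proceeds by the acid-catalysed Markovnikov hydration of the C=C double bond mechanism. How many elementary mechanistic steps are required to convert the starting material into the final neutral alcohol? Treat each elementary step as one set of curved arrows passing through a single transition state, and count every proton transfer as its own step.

Step 1: The π electrons of the C=C bond attack a proton of H3O⁺; Markovnikov addition places the new C–H on the less-substituted alkene carbon, so the positive charge ends up on the more-substituted carbon — a secondary carbocation. H2O is released.
(No 1,2-shift: no single shift to an adjacent carbon would give a more stable cation.)
Step 2: Nucleophilic capture of the cation by H2O produces the protonated alcohol (an oxonium ion).
Step 3: Deprotonation of the oxonium ion by a water molecule delivers the neutral alcohol and regenerates the acid catalyst.
Total: 3 elementary steps.

3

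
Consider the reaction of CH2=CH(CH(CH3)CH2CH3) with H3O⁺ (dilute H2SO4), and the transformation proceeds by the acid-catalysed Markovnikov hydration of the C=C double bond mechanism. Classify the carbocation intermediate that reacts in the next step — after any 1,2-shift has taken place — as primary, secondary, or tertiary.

tertiary

Step 1: Protonation of the alkene by H3O⁺: the π bond acts as the nucleophile and picks up H⁺, giving the more stable (Markovnikov) secondary carbocation. H2O is released.
Step 2: A 1,2-hydride shift from the adjacent sec-butyl carbon moves the positive charge from the secondary centre to an adjacent carbon, generating a more stable tertiary carbocation.
The cation rearranges from secondary to tertiary via a 1,2-hydride shift from the adjacent sec-butyl carbon; the tertiary cation is what reacts next.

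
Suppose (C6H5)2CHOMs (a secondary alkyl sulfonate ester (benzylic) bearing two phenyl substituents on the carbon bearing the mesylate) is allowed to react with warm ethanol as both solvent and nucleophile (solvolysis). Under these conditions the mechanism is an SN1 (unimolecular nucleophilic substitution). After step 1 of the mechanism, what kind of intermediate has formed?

secondary carbocation

Step 1: Ionisation: the C–O σ-bond cleaves heterolytically; both bonding electrons depart with MsO⁻, leaving a secondary carbocation at the α-carbon.
After step 1 the species present is a secondary carbocation.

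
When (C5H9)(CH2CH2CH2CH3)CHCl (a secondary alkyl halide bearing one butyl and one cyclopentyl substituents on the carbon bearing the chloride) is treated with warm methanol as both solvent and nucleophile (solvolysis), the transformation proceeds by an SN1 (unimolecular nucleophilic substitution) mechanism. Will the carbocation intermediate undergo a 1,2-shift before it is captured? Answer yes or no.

The first-formed carbocation is secondary.
The adjacent cyclopentyl carbon already bears 2 other carbon substituents and has a hydrogen to migrate; after a 1,2-hydride shift from that carbon the positive charge sits on a tertiary centre.
Tertiary is more stable than secondary, so the shift occurs.

yes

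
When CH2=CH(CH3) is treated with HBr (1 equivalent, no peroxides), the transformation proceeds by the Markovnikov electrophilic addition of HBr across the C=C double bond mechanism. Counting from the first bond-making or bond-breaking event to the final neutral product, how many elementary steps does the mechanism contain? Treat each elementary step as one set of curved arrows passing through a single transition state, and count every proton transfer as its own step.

Step 1: Electrophilic addition begins with the π(C=C) electrons forming a bond to the proton of HBr. Following Markovnikov's rule, the resulting cation is secondary. The H–Br bond breaks heterolytically, releasing Br⁻.
(No 1,2-shift: no single shift to an adjacent carbon would give a more stable cation.)
Step 2: Br⁻ captures the cation: a lone pair on Br⁻ fills the empty p orbital, producing the alkyl halide product.
Total: 2 elementary steps.

2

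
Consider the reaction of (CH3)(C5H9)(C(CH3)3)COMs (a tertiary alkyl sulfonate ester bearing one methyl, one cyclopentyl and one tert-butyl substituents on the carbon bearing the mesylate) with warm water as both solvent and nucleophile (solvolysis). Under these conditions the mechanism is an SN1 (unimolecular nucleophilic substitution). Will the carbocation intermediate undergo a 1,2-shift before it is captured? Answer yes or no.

no

The first-formed carbocation is tertiary.
No single 1,2-shift to an adjacent carbon would produce a more-substituted cation than the one already present, so no rearrangement occurs.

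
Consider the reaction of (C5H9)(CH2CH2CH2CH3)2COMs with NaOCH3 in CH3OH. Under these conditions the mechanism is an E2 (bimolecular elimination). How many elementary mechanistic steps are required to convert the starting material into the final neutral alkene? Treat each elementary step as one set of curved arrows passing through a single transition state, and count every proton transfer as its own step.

1

Step 1: Concerted anti-periplanar elimination: CH3O⁻ abstracts a β-H while MsO⁻ leaves, and the C–H electrons become the new C=C π bond — all in a single transition state.
Total: 1 elementary step.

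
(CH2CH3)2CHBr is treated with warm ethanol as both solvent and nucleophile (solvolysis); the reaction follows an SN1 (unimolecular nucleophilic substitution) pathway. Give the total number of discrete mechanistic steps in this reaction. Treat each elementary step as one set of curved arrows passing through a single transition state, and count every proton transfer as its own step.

3

Step 1: Ionisation: the C–Br σ-bond cleaves heterolytically; both bonding electrons depart with Br⁻, leaving a secondary carbocation at the α-carbon.
(No 1,2-shift: no single shift to an adjacent carbon would give a more stable cation.)
Step 2: CH3CH2OH donates an oxygen lone pair into the empty p orbital of the cation, giving a protonated ether (an oxonium ion).
Step 3: Proton transfer from the O–H of the oxonium ion to a solvent molecule delivers the neutral ether.
Total: 3 elementary steps.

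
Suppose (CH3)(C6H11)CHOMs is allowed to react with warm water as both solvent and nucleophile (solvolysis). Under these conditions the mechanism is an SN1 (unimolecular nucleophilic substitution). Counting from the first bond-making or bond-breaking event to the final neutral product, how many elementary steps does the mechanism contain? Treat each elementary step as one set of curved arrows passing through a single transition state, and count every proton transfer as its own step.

4

Step 1: Unassisted departure of MsO⁻ (taking the C–O bonding pair) generates a secondary carbocation.
Step 2: A hydride (H with its bonding pair) migrates from the adjacent cyclohexyl carbon to the cationic centre — a 1,2-hydride shift — upgrading the secondary cation to a tertiary one.
Step 3: A lone pair on the oxygen of H2O attacks the carbocation, forming a new C–O σ-bond and an oxonium ion.
Step 4: Deprotonation of the oxonium oxygen by solvent water yields the neutral alcohol.
Total: 4 elementary steps.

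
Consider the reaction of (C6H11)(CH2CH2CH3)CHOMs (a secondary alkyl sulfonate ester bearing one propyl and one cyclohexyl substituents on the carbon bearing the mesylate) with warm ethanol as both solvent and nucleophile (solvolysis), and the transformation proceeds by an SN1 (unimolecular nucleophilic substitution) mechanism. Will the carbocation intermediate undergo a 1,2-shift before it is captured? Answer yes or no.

yes

The first-formed carbocation is secondary.
The adjacent cyclohexyl carbon already bears 2 other carbon substituents and has a hydrogen to migrate; after a 1,2-hydride shift from that carbon the positive charge sits on a tertiary centre.
Tertiary is more stable than secondary, so the shift occurs.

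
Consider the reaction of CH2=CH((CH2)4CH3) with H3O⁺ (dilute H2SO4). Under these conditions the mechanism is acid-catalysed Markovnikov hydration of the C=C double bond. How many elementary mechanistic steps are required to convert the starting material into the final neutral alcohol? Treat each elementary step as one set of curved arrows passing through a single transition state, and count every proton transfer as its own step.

3

Step 1: Electrophilic addition begins with the π(C=C) electrons forming a bond to the proton of H3O⁺. Following Markovnikov's rule, the resulting cation is secondary. H2O is released.
(No 1,2-shift: no single shift to an adjacent carbon would give a more stable cation.)
Step 2: A lone pair on the oxygen of H2O attacks the carbocation, forming a C–O bond and an oxonium ion (a protonated alcohol).
Step 3: Deprotonation of the oxonium ion by a water molecule delivers the neutral alcohol and regenerates the acid catalyst.
Total: 3 elementary steps.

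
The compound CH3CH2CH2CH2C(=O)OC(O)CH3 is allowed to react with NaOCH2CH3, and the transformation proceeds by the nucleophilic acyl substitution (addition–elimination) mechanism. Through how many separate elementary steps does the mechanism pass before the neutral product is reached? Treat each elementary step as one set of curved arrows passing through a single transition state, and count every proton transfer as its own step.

2

Step 1: CH3CH2O⁻ adds to the carbonyl carbon; the C=O π electrons shift onto oxygen and a tetrahedral alkoxide intermediate forms.
Step 2: An oxygen lone pair re-forms the C=O π bond as the C–O σ-bond breaks; CH3CO2⁻ is expelled.
Total: 2 elementary steps.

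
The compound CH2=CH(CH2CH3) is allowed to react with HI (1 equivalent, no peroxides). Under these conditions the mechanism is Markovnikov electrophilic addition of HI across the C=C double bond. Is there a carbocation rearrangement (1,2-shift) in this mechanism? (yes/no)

no

The first-formed carbocation is secondary.
No single 1,2-shift to an adjacent carbon would produce a more-substituted cation than the one already present, so no rearrangement occurs.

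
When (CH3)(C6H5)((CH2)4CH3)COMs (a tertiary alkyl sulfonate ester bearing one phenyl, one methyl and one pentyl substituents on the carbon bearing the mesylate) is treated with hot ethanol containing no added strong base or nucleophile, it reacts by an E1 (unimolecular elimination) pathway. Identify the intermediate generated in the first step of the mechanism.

tertiary carbocation

Step 1: Ionisation: the C–O σ-bond cleaves heterolytically; both bonding electrons depart with MsO⁻, leaving a tertiary carbocation at the α-carbon.
After step 1 the species present is a tertiary carbocation.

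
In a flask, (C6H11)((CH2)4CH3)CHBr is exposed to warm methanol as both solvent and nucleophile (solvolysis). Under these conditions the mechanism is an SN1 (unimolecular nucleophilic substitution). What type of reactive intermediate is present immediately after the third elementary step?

oxonium ion

Step 1: The C–Br bond breaks with both electrons going to the bromide; Br⁻ leaves and a secondary carbocation remains.
Step 2: Carbocation rearrangement: a 1,2-hydride shift from the adjacent cyclohexyl carbon converts the initially-formed secondary cation into the more stable tertiary cation.
Step 3: CH3OH donates an oxygen lone pair into the empty p orbital of the cation, giving a protonated ether (an oxonium ion).
After step 3 the species present is an oxonium ion.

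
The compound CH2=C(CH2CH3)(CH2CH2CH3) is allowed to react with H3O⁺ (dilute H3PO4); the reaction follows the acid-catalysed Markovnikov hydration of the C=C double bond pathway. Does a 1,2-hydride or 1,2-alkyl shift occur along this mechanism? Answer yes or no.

no

The first-formed carbocation is tertiary.
No single 1,2-shift to an adjacent carbon would produce a more-substituted cation than the one already present, so no rearrangement occurs.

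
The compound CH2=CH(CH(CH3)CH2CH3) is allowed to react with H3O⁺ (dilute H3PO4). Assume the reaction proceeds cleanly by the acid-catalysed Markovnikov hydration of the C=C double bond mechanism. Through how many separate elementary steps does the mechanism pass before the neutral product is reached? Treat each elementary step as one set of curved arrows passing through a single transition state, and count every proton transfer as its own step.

Step 1: The π electrons of the C=C bond attack a proton of H3O⁺; Markovnikov addition places the new C–H on the less-substituted alkene carbon, so the positive charge ends up on the more-substituted carbon — a secondary carbocation. H2O is released.
Step 2: A 1,2-hydride shift from the adjacent sec-butyl carbon moves the positive charge from the secondary centre to an adjacent carbon, generating a more stable tertiary carbocation.
Step 3: Water acts as the nucleophile: an oxygen lone pair bonds to the cationic carbon, giving an oxonium-ion intermediate.
Step 4: Proton transfer from the O–H of the oxonium ion to H2O completes the catalytic cycle and yields the alcohol.
Total: 4 elementary steps.

4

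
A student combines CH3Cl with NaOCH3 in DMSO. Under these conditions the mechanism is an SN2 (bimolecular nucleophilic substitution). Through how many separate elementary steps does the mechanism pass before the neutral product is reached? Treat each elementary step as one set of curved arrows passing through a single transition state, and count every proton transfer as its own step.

Step 1: Backside attack by CH3O⁻ on the carbon bearing the chloride: the new C–O bond forms as the C–Cl bond breaks, with Walden inversion at carbon.
Total: 1 elementary step.

1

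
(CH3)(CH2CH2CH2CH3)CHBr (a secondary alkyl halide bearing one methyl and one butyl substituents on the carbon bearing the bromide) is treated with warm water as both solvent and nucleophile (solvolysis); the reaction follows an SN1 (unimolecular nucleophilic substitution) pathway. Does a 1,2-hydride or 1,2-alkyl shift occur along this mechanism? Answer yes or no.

no

The first-formed carbocation is secondary.
No single 1,2-shift to an adjacent carbon would produce a more-substituted cation than the one already present, so no rearrangement occurs.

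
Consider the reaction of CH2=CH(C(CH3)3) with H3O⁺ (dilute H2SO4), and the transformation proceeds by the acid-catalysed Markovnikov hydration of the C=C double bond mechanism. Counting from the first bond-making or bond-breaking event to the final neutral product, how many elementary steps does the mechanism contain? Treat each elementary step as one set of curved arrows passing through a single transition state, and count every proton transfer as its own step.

4

Step 1: Protonation of the alkene by H3O⁺: the π bond acts as the nucleophile and picks up H⁺, giving the more stable (Markovnikov) secondary carbocation. H2O is released.
Step 2: A methyl group with its bonding pair migrates from the adjacent tert-butyl carbon to the cationic centre — a 1,2-methyl shift — upgrading the secondary cation to a tertiary one.
Step 3: Water acts as the nucleophile: an oxygen lone pair bonds to the cationic carbon, giving an oxonium-ion intermediate.
Step 4: Deprotonation of the oxonium ion by a water molecule delivers the neutral alcohol and regenerates the acid catalyst.
Total: 4 elementary steps.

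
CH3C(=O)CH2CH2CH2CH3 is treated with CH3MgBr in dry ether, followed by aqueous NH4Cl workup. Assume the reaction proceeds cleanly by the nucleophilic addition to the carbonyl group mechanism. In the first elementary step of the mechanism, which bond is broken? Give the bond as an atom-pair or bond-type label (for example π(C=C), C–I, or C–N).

π(C=O)

Step 1: the carbanion-like carbon of CH3MgBr attacks the sp² carbonyl carbon; the C=O π bond breaks and the electrons end up as a lone pair on the alkoxide oxygen of the tetrahedral intermediate.
The bond broken in this step is the π(C=O) bond.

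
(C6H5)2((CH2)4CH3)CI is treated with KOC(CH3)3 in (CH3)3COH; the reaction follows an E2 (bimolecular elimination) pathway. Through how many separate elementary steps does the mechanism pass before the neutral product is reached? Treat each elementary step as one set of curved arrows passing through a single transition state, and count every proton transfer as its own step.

1

Step 1: Concerted anti-periplanar elimination: (CH3)3CO⁻ abstracts a β-H while I⁻ leaves, and the C–H electrons become the new C=C π bond — all in a single transition state.
Total: 1 elementary step.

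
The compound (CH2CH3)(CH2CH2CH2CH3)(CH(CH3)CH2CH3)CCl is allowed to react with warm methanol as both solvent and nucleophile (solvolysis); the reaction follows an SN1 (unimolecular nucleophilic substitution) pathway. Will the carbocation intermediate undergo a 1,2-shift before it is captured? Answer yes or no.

The first-formed carbocation is tertiary.
No single 1,2-shift to an adjacent carbon would produce a more-substituted cation than the one already present, so no rearrangement occurs.

no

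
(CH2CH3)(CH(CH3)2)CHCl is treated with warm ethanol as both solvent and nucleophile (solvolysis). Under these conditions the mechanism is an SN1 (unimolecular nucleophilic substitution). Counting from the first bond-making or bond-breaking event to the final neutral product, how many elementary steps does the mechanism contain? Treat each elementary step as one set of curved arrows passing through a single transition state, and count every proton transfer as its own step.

Step 1: Rate-determining heterolysis of the C–Cl bond gives Cl⁻ and a secondary carbocation.
Step 2: A hydride (H with its bonding pair) migrates from the adjacent isopropyl carbon to the cationic centre — a 1,2-hydride shift — upgrading the secondary cation to a tertiary one.
Step 3: A lone pair on the oxygen of CH3CH2OH attacks the carbocation, forming a new C–O σ-bond and an oxonium ion.
Step 4: A second solvent molecule removes the proton on oxygen, giving the neutral ether product.
Total: 4 elementary steps.

4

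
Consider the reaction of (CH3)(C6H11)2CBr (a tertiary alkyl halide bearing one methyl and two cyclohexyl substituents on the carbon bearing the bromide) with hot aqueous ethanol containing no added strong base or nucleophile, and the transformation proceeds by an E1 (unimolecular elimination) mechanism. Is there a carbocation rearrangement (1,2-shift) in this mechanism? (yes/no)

no

The first-formed carbocation is tertiary.
No single 1,2-shift to an adjacent carbon would produce a more-substituted cation than the one already present, so no rearrangement occurs.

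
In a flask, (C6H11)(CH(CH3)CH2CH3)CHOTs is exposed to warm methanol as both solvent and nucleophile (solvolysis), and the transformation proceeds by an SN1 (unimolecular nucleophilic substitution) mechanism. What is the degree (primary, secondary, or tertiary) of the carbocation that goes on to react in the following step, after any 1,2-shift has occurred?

Step 1: Ionisation: the C–O σ-bond cleaves heterolytically; both bonding electrons depart with TsO⁻, leaving a secondary carbocation at the α-carbon.
Step 2: A hydride (H with its bonding pair) migrates from the adjacent sec-butyl carbon to the cationic centre — a 1,2-hydride shift — upgrading the secondary cation to a tertiary one.
The cation rearranges from secondary to tertiary via a 1,2-hydride shift from the adjacent sec-butyl carbon; the tertiary cation is what reacts next.

tertiary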